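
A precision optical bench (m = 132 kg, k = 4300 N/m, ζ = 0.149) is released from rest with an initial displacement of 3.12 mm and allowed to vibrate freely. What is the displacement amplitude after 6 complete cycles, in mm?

0.0106 mm

Logarithmic decrement δ = 2πζ/√(1 − ζ²) = 2π × 0.1490/√(1 − 0.0222) = 0.9468.
After n cycles, x_n/x₀ = e^(−nδ), so x_6 = 3.12 × e^(−6 × 0.9468) = 3.12 × 0.003412 = 0.01064 mm.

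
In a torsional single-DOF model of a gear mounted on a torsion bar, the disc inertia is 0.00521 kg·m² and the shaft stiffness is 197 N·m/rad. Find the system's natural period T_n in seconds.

0.0323 s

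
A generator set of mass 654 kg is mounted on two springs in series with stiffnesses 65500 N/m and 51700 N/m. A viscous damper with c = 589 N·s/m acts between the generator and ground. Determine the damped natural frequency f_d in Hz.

Series springs: 1/k_eq = 1/65500 + 1/51700 = 3.461×10^-5, so k_eq = 28890 N/m.
ω_n = √(k_eq/m) = √(28890/654) = 6.647 rad/s.
Critical damping c_c = 2√(k_eq·m) = 2√(28890 × 654) = 8694 N·s/m, so ζ = c/c_c = 589/8694 = 0.06775.
ω_d = ω_n√(1 − ζ²) = 6.647 × √(1 − 0.00459) = 6.632 rad/s.
f_d = ω_d/(2π) = 1.055 Hz.

1.06 Hz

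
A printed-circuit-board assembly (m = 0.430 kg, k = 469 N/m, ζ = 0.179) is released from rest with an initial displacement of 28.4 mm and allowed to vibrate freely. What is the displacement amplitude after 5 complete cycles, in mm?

Logarithmic decrement δ = 2πζ/√(1 − ζ²) = 2π × 0.1790/√(1 − 0.0320) = 1.143.
After n cycles, x_n/x₀ = e^(−nδ), so x_5 = 28.4 × e^(−5 × 1.143) = 28.4 × 0.003294 = 0.09354 mm.

0.0935 mm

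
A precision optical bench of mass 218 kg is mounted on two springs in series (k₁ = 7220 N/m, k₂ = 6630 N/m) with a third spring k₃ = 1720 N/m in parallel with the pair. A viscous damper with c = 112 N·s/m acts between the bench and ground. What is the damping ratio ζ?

Series pair: k_s = k₁k₂/(k₁+k₂) = (7220)(6630)/(7220 + 6630) = 3456 N/m. In parallel with k₃: k_eq = 3456 + 1720 = 5176 N/m.
ω_n = √(k_eq/m) = √(5176/218) = 4.873 rad/s.
Critical damping c_c = 2√(k_eq·m) = 2√(5176 × 218) = 2125 N·s/m, so ζ = c/c_c = 112/2125 = 0.05272.

0.0527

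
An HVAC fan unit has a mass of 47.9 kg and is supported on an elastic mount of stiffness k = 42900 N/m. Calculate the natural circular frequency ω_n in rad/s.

29.9 rad/s

ω_n = √(k/m) = √(42900/47.9) = √895.6 = 29.93 rad/s.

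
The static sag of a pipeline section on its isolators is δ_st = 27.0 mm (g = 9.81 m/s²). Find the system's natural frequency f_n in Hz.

3.03 Hz

ω_n = √(g/δ_st) = √(9.81/0.0270) = √363.3 = 19.06 rad/s.
f_n = ω_n/(2π) = 19.06/6.283 = 3.034 Hz.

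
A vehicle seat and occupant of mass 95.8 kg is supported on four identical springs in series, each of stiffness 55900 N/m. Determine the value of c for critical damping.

2310 N·s/m

Series springs: 1/k_eq = 4/55900, so k_eq = 55900/4 = 13980 N/m.
c_c = 2√(k_eq·m) = 2√(13980 × 95.8) = 2 × 1157 = 2314 N·s/m.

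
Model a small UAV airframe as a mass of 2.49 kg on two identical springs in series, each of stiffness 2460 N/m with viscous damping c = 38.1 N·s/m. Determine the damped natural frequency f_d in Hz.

Series springs: 1/k_eq = 2/2460, so k_eq = 2460/2 = 1230 N/m.
ω_n = √(k_eq/m) = √(1230/2.49) = 22.23 rad/s.
Critical damping c_c = 2√(k_eq·m) = 2√(1230 × 2.49) = 110.7 N·s/m, so ζ = c/c_c = 38.1/110.7 = 0.3442.
ω_d = ω_n√(1 − ζ²) = 22.23 × √(1 − 0.118) = 20.87 rad/s.
f_d = ω_d/(2π) = 3.321 Hz.

3.32 Hz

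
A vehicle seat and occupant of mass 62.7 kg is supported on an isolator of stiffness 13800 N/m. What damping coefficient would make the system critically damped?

1860 N·s/m

c_c = 2√(k·m) = 2√(13800 × 62.7) = 2 × 930.2 = 1860 N·s/m.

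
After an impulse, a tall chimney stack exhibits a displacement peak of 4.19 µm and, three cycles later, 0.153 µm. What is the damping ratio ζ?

0.173

Logarithmic decrement δ = (1/n)·ln(x₀/x_n) = (1/3)·ln(4.19/0.153) = (1/3)·ln(27.39) = 1.103.
ζ = δ/√(4π² + δ²) = 1.103/√(39.48 + 1.22) = 1.103/6.379 = 0.1730.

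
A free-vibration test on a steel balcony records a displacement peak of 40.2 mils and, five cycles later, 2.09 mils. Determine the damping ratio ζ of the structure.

0.0937

Logarithmic decrement δ = (1/n)·ln(x₀/x_n) = (1/5)·ln(40.2/2.09) = (1/5)·ln(19.23) = 0.5913.
ζ = δ/√(4π² + δ²) = 0.5913/√(39.48 + 0.350) = 0.5913/6.311 = 0.09370.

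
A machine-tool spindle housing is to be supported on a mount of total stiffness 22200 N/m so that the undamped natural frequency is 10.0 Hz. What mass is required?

5.62 kg

ω_n = 2πf_n = 2π × 10.0 = 62.83 rad/s.
m = k/ω_n² = 22200/62.83² = 22200/3948 = 5.623 kg.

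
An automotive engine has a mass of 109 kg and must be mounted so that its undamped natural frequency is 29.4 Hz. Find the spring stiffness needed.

ω_n = 2πf_n = 2π × 29.4 = 184.7 rad/s.
k = m·ω_n² = 109 × 184.7² = 109 × 34120 = 3719000 N/m.

3720000 N/m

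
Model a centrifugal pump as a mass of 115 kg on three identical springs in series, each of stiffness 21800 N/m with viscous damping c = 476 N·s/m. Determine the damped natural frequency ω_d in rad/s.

7.67 rad/s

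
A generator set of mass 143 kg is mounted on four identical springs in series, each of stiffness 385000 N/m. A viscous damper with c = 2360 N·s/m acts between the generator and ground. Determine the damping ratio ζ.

Series springs: 1/k_eq = 4/385000, so k_eq = 385000/4 = 96250 N/m.
ω_n = √(k_eq/m) = √(96250/143) = 25.94 rad/s.
Critical damping c_c = 2√(k_eq·m) = 2√(96250 × 143) = 7420 N·s/m, so ζ = c/c_c = 2360/7420 = 0.3181.

0.318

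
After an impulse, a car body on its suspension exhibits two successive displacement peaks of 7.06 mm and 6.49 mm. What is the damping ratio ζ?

0.0134

Logarithmic decrement δ = (1/n)·ln(x₀/x_n) = (1/1)·ln(7.06/6.49) = (1/1)·ln(1.088) = 0.08418.
ζ = δ/√(4π² + δ²) = 0.08418/√(39.48 + 0.00709) = 0.08418/6.284 = 0.01340.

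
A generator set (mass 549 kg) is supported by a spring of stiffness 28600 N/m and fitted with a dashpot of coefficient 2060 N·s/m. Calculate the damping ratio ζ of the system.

ω_n = √(k/m) = √(28600/549) = 7.218 rad/s.
Critical damping c_c = 2√(k·m) = 2√(28600 × 549) = 7925 N·s/m, so ζ = c/c_c = 2060/7925 = 0.2599.

0.260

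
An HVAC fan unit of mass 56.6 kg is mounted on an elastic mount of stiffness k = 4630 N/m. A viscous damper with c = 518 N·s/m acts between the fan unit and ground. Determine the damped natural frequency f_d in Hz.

1.24 Hz

ω_n = √(k/m) = √(4630/56.6) = 9.044 rad/s.
Critical damping c_c = 2√(k·m) = 2√(4630 × 56.6) = 1024 N·s/m, so ζ = c/c_c = 518/1024 = 0.5059.
ω_d = ω_n√(1 − ζ²) = 9.044 × √(1 − 0.256) = 7.801 rad/s.
f_d = ω_d/(2π) = 1.242 Hz.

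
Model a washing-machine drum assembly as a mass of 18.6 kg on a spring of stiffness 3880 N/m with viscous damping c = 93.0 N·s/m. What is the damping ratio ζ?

0.173

ω_n = √(k/m) = √(3880/18.6) = 14.44 rad/s.
Critical damping c_c = 2√(k·m) = 2√(3880 × 18.6) = 537.3 N·s/m, so ζ = c/c_c = 93.0/537.3 = 0.1731.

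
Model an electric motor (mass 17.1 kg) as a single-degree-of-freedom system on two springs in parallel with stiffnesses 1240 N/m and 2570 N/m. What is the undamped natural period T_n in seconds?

0.421 s

Parallel springs add: k_eq = 1240 + 2570 = 3810 N/m.
ω_n = √(k_eq/m) = √(3810/17.1) = √222.8 = 14.93 rad/s.
T_n = 2π/ω_n = 6.283/14.93 = 0.4209 s.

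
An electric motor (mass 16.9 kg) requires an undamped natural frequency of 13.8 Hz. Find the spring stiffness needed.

127000 N/m

ω_n = 2πf_n = 2π × 13.8 = 86.71 rad/s.
k = m·ω_n² = 16.9 × 86.71² = 16.9 × 7518 = 127100 N/m.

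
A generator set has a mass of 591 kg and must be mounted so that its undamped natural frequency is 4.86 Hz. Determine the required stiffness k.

ω_n = 2πf_n = 2π × 4.86 = 30.54 rad/s.
k = m·ω_n² = 591 × 30.54² = 591 × 932.5 = 551100 N/m.

551000 N/m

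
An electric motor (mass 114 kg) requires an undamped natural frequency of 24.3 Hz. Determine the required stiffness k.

2660000 N/m

ω_n = 2πf_n = 2π × 24.3 = 152.7 rad/s.
k = m·ω_n² = 114 × 152.7² = 114 × 23310 = 2658000 N/m.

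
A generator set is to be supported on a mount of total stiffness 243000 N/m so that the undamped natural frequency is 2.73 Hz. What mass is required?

826 kg

ω_n = 2πf_n = 2π × 2.73 = 17.15 rad/s.
m = k/ω_n² = 243000/17.15² = 243000/294.2 = 825.9 kg.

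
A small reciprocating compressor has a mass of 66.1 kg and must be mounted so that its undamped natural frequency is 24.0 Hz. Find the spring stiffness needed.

1500000 N/m

ω_n = 2πf_n = 2π × 24.0 = 150.8 rad/s.
k = m·ω_n² = 66.1 × 150.8² = 66.1 × 22740 = 1503000 N/m.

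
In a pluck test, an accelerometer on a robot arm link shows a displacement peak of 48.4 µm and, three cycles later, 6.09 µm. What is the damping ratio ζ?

Logarithmic decrement δ = (1/n)·ln(x₀/x_n) = (1/3)·ln(48.4/6.09) = (1/3)·ln(7.947) = 0.6910.
ζ = δ/√(4π² + δ²) = 0.6910/√(39.48 + 0.477) = 0.6910/6.321 = 0.1093.

0.109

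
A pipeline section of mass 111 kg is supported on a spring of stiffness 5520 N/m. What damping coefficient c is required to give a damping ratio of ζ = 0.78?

c_c = 2√(k·m) = 2√(5520 × 111) = 1566 N·s/m.
c = ζ·c_c = 0.78 × 1566 = 1221 N·s/m.

1220 N·s/m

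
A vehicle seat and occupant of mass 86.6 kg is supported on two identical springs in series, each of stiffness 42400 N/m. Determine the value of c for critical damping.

2710 N·s/m

Series springs: 1/k_eq = 2/42400, so k_eq = 42400/2 = 21200 N/m.
c_c = 2√(k_eq·m) = 2√(21200 × 86.6) = 2 × 1355 = 2710 N·s/m.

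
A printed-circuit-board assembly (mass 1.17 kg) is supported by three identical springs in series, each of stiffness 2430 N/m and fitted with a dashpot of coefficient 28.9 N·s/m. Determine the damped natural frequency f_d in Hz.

3.70 Hz

Series springs: 1/k_eq = 3/2430, so k_eq = 2430/3 = 810.0 N/m.
ω_n = √(k_eq/m) = √(810.0/1.17) = 26.31 rad/s.
Critical damping c_c = 2√(k_eq·m) = 2√(810.0 × 1.17) = 61.57 N·s/m, so ζ = c/c_c = 28.9/61.57 = 0.4694.
ω_d = ω_n√(1 − ζ²) = 26.31 × √(1 − 0.220) = 23.23 rad/s.
f_d = ω_d/(2π) = 3.698 Hz.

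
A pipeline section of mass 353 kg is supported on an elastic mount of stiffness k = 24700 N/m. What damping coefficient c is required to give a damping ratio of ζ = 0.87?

c_c = 2√(k·m) = 2√(24700 × 353) = 5906 N·s/m.
c = ζ·c_c = 0.87 × 5906 = 5138 N·s/m.

5140 N·s/m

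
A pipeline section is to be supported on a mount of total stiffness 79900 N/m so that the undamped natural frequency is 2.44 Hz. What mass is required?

340 kg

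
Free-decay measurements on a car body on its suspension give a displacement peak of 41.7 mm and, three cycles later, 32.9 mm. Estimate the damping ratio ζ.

0.0126

Logarithmic decrement δ = (1/n)·ln(x₀/x_n) = (1/3)·ln(41.7/32.9) = (1/3)·ln(1.267) = 0.07901.
ζ = δ/√(4π² + δ²) = 0.07901/√(39.48 + 0.00624) = 0.07901/6.284 = 0.01257.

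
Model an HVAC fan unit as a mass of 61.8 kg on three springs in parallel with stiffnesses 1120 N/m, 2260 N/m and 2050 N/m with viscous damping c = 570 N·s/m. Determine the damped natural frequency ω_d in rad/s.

8.16 rad/s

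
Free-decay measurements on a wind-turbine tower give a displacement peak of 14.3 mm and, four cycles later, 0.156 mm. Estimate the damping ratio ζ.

0.177

Logarithmic decrement δ = (1/n)·ln(x₀/x_n) = (1/4)·ln(14.3/0.156) = (1/4)·ln(91.67) = 1.130.
ζ = δ/√(4π² + δ²) = 1.130/√(39.48 + 1.28) = 1.130/6.384 = 0.1769.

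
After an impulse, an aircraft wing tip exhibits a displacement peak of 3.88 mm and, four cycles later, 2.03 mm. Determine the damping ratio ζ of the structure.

0.0258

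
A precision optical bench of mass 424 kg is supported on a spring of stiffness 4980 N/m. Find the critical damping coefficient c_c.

c_c = 2√(k·m) = 2√(4980 × 424) = 2 × 1453 = 2906 N·s/m.

2910 N·s/m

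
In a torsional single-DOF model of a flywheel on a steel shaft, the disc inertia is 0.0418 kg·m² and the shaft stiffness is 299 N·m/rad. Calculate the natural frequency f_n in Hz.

13.5 Hz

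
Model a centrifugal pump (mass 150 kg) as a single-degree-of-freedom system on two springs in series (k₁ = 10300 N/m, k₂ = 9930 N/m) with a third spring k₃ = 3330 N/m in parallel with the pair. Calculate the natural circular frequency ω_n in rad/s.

7.48 rad/s

Series pair: k_s = k₁k₂/(k₁+k₂) = (10300)(9930)/(10300 + 9930) = 5056 N/m. In parallel with k₃: k_eq = 5056 + 3330 = 8386 N/m.
ω_n = √(k_eq/m) = √(8386/150) = √55.91 = 7.477 rad/s.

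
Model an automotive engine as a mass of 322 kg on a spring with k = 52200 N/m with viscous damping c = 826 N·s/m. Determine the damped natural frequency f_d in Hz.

2.02 Hz

ω_n = √(k/m) = √(52200/322) = 12.73 rad/s.
Critical damping c_c = 2√(k·m) = 2√(52200 × 322) = 8200 N·s/m, so ζ = c/c_c = 826/8200 = 0.1007.
ω_d = ω_n√(1 − ζ²) = 12.73 × √(1 − 0.0101) = 12.67 rad/s.
f_d = ω_d/(2π) = 2.016 Hz.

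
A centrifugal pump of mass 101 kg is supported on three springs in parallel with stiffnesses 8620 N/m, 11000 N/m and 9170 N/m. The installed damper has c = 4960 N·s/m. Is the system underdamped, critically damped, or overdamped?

overdamped

Parallel springs add: k_eq = 8620 + 11000 + 9170 = 28790 N/m.
c_c = 2√(k_eq·m) = 3410 N·s/m; ζ = c/c_c = 4960/3410 = 1.45.
Since ζ > 1 the system is overdamped.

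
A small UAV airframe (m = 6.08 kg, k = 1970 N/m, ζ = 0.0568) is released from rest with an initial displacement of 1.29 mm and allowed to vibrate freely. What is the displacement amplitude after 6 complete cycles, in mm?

0.151 mm

Logarithmic decrement δ = 2πζ/√(1 − ζ²) = 2π × 0.05680/√(1 − 0.00323) = 0.3575.
After n cycles, x_n/x₀ = e^(−nδ), so x_6 = 1.29 × e^(−6 × 0.3575) = 1.29 × 0.1171 = 0.1511 mm.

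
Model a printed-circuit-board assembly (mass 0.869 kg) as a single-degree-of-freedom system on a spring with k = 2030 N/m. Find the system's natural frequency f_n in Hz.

7.69 Hz

ω_n = √(k/m) = √(2030/0.869) = √2336 = 48.33 rad/s.
f_n = ω_n/(2π) = 48.33/6.283 = 7.692 Hz.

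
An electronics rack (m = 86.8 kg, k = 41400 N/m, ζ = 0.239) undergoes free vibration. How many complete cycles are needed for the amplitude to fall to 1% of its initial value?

Logarithmic decrement δ = 2πζ/√(1 − ζ²) = 2π × 0.2390/√(1 − 0.0571) = 1.546.
x_n/x₀ = e^(−nδ) ≤ 0.01; take ln: n ≥ ln(1/0.01)/δ = 4.605/1.546 = 2.978.
So 3 complete cycles are required.

3 cycles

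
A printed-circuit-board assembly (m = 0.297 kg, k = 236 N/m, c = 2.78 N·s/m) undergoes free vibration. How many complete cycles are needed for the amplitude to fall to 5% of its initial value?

3 cycles

ζ = c/(2√(km)) = 2.78/(2√(236 × 0.297)) = 2.78/16.74 = 0.1660.
Logarithmic decrement δ = 2πζ/√(1 − ζ²) = 2π × 0.1660/√(1 − 0.0276) = 1.058.
x_n/x₀ = e^(−nδ) ≤ 0.05; take ln: n ≥ ln(1/0.05)/δ = 2.996/1.058 = 2.832.
So 3 complete cycles are required.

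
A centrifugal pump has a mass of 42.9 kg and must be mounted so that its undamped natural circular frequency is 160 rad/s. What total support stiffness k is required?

k = m·ω_n² = 42.9 × 160.0² = 42.9 × 25600 = 1098000 N/m.

1100000 N/m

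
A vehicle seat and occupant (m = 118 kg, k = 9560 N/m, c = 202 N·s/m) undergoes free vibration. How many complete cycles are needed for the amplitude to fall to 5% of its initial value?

ζ = c/(2√(km)) = 202/(2√(9560 × 118)) = 202/2124 = 0.09509.
Logarithmic decrement δ = 2πζ/√(1 − ζ²) = 2π × 0.09509/√(1 − 0.00904) = 0.6002.
x_n/x₀ = e^(−nδ) ≤ 0.05; take ln: n ≥ ln(1/0.05)/δ = 2.996/0.6002 = 4.991.
So 5 complete cycles are required.

5 cycles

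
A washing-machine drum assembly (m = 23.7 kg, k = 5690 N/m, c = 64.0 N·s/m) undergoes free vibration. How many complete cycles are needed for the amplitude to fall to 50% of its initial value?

2 cycles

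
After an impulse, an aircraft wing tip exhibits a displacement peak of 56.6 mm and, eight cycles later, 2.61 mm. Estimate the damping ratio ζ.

Logarithmic decrement δ = (1/n)·ln(x₀/x_n) = (1/8)·ln(56.6/2.61) = (1/8)·ln(21.69) = 0.3846.
ζ = δ/√(4π² + δ²) = 0.3846/√(39.48 + 0.148) = 0.3846/6.295 = 0.06109.

0.0611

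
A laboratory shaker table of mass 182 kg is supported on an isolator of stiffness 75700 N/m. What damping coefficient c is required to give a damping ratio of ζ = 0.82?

6090 N·s/m

c_c = 2√(k·m) = 2√(75700 × 182) = 7424 N·s/m.
c = ζ·c_c = 0.82 × 7424 = 6087 N·s/m.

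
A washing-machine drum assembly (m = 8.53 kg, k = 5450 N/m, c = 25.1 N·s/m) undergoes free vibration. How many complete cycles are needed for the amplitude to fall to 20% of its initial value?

5 cycles

ζ = c/(2√(km)) = 25.1/(2√(5450 × 8.53)) = 25.1/431.2 = 0.05821.
Logarithmic decrement δ = 2πζ/√(1 − ζ²) = 2π × 0.05821/√(1 − 0.00339) = 0.3663.
x_n/x₀ = e^(−nδ) ≤ 0.2; take ln: n ≥ ln(1/0.2)/δ = 1.609/0.3663 = 4.393.
So 5 complete cycles are required.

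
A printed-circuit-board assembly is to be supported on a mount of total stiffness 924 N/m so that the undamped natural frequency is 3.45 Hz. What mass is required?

1.97 kg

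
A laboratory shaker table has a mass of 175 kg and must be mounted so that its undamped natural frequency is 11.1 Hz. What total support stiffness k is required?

851000 N/m

ω_n = 2πf_n = 2π × 11.1 = 69.74 rad/s.
k = m·ω_n² = 175 × 69.74² = 175 × 4864 = 851200 N/m.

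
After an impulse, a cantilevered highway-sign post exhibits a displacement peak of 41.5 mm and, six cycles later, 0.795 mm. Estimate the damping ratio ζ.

0.104

Logarithmic decrement δ = (1/n)·ln(x₀/x_n) = (1/6)·ln(41.5/0.795) = (1/6)·ln(52.20) = 0.6592.
ζ = δ/√(4π² + δ²) = 0.6592/√(39.48 + 0.435) = 0.6592/6.318 = 0.1043.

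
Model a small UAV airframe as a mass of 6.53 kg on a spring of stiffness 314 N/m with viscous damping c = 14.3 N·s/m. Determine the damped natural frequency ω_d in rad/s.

6.85 rad/s

ω_n = √(k/m) = √(314.0/6.53) = 6.934 rad/s.
Critical damping c_c = 2√(k·m) = 2√(314.0 × 6.53) = 90.56 N·s/m, so ζ = c/c_c = 14.3/90.56 = 0.1579.
ω_d = ω_n√(1 − ζ²) = 6.934 × √(1 − 0.0249) = 6.847 rad/s.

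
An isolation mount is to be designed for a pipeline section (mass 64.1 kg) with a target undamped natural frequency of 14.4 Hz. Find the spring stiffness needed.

525000 N/m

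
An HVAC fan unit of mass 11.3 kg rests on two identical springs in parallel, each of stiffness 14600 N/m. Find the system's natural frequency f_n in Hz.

8.09 Hz

Parallel springs add: k_eq = 2 × 14600 = 29200 N/m.
ω_n = √(k_eq/m) = √(29200/11.3) = √2584 = 50.83 rad/s.
f_n = ω_n/(2π) = 50.83/6.283 = 8.090 Hz.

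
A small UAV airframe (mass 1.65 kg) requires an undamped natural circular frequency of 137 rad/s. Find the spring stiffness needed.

31000 N/m

k = m·ω_n² = 1.65 × 137.0² = 1.65 × 18770 = 30970 N/m.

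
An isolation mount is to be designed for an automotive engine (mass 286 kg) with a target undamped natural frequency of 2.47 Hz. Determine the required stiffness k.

ω_n = 2πf_n = 2π × 2.47 = 15.52 rad/s.
k = m·ω_n² = 286 × 15.52² = 286 × 240.9 = 68880 N/m.

68900 N/m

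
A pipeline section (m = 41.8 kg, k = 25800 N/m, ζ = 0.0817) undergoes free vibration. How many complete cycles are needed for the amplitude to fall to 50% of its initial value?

Logarithmic decrement δ = 2πζ/√(1 − ζ²) = 2π × 0.08170/√(1 − 0.00667) = 0.5151.
x_n/x₀ = e^(−nδ) ≤ 0.5; take ln: n ≥ ln(1/0.5)/δ = 0.6931/0.5151 = 1.346.
So 2 complete cycles are required.

2 cycles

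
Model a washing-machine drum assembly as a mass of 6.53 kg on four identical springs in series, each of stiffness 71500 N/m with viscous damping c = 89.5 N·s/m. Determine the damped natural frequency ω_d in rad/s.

51.9 rad/s

Series springs: 1/k_eq = 4/71500, so k_eq = 71500/4 = 17880 N/m.
ω_n = √(k_eq/m) = √(17880/6.53) = 52.32 rad/s.
Critical damping c_c = 2√(k_eq·m) = 2√(17880 × 6.53) = 683.3 N·s/m, so ζ = c/c_c = 89.5/683.3 = 0.1310.
ω_d = ω_n√(1 − ζ²) = 52.32 × √(1 − 0.0172) = 51.87 rad/s.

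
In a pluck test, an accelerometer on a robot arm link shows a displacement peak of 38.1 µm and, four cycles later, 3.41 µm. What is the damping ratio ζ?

Logarithmic decrement δ = (1/n)·ln(x₀/x_n) = (1/4)·ln(38.1/3.41) = (1/4)·ln(11.17) = 0.6034.
ζ = δ/√(4π² + δ²) = 0.6034/√(39.48 + 0.364) = 0.6034/6.312 = 0.09559.

0.0956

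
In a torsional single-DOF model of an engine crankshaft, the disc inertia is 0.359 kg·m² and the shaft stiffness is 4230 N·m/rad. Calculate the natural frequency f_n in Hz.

ω_n = √(k_t/J) = √(4230/0.359) = √11780 = 108.5 rad/s.
f_n = ω_n/(2π) = 108.5/6.283 = 17.28 Hz.

17.3 Hz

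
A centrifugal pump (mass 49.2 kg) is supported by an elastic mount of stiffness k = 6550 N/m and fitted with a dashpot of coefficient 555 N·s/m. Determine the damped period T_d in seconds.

0.624 s

ω_n = √(k/m) = √(6550/49.2) = 11.54 rad/s.
Critical damping c_c = 2√(k·m) = 2√(6550 × 49.2) = 1135 N·s/m, so ζ = c/c_c = 555/1135 = 0.4888.
ω_d = ω_n√(1 − ζ²) = 11.54 × √(1 − 0.239) = 10.07 rad/s.
T_d = 2π/ω_d = 0.6242 s.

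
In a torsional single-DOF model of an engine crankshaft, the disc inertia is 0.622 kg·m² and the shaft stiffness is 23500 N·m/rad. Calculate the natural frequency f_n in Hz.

30.9 Hz

ω_n = √(k_t/J) = √(23500/0.622) = √37780 = 194.4 rad/s.
f_n = ω_n/(2π) = 194.4/6.283 = 30.94 Hz.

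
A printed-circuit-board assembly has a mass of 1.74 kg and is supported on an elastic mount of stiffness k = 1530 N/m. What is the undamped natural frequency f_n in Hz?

4.72 Hz

ω_n = √(k/m) = √(1530/1.74) = √879.3 = 29.65 rad/s.
f_n = ω_n/(2π) = 29.65/6.283 = 4.719 Hz.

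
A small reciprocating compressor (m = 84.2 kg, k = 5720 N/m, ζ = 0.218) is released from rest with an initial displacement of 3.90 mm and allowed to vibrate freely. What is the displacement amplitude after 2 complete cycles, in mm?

0.236 mm

Logarithmic decrement δ = 2πζ/√(1 − ζ²) = 2π × 0.2180/√(1 − 0.0475) = 1.403.
After n cycles, x_n/x₀ = e^(−nδ), so x_2 = 3.90 × e^(−2 × 1.403) = 3.90 × 0.06039 = 0.2355 mm.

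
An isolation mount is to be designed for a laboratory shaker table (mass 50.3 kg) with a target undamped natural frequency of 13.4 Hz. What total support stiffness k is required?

357000 N/m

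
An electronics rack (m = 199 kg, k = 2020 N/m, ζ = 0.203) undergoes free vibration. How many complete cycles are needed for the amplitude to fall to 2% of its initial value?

Logarithmic decrement δ = 2πζ/√(1 − ζ²) = 2π × 0.2030/√(1 − 0.0412) = 1.303.
x_n/x₀ = e^(−nδ) ≤ 0.02; take ln: n ≥ ln(1/0.02)/δ = 3.912/1.303 = 3.003.
So 4 complete cycles are required.

4 cycles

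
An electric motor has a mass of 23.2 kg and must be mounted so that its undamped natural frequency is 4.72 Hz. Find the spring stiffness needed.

ω_n = 2πf_n = 2π × 4.72 = 29.66 rad/s.
k = m·ω_n² = 23.2 × 29.66² = 23.2 × 879.5 = 20400 N/m.

20400 N/m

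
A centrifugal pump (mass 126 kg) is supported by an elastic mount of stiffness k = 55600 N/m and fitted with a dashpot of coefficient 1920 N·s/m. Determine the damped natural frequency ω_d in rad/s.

19.6 rad/s

ω_n = √(k/m) = √(55600/126) = 21.01 rad/s.
Critical damping c_c = 2√(k·m) = 2√(55600 × 126) = 5294 N·s/m, so ζ = c/c_c = 1920/5294 = 0.3627.
ω_d = ω_n√(1 − ζ²) = 21.01 × √(1 − 0.132) = 19.58 rad/s.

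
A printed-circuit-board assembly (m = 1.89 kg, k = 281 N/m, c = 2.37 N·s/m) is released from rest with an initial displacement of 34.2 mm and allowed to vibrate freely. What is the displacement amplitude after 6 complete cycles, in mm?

ζ = c/(2√(km)) = 2.37/(2√(281 × 1.89)) = 2.37/46.09 = 0.05142.
Logarithmic decrement δ = 2πζ/√(1 − ζ²) = 2π × 0.05142/√(1 − 0.00264) = 0.3235.
After n cycles, x_n/x₀ = e^(−nδ), so x_6 = 34.2 × e^(−6 × 0.3235) = 34.2 × 0.1436 = 4.909 mm.

4.91 mm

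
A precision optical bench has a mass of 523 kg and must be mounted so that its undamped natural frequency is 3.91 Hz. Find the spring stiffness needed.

316000 N/m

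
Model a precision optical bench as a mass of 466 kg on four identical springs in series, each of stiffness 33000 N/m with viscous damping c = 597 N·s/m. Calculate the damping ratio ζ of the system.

0.152

Series springs: 1/k_eq = 4/33000, so k_eq = 33000/4 = 8250 N/m.
ω_n = √(k_eq/m) = √(8250/466) = 4.208 rad/s.
Critical damping c_c = 2√(k_eq·m) = 2√(8250 × 466) = 3921 N·s/m, so ζ = c/c_c = 597/3921 = 0.1522.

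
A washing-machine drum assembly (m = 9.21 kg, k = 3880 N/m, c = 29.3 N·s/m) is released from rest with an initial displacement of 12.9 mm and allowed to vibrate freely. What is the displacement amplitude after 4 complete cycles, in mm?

ζ = c/(2√(km)) = 29.3/(2√(3880 × 9.21)) = 29.3/378.1 = 0.07750.
Logarithmic decrement δ = 2πζ/√(1 − ζ²) = 2π × 0.07750/√(1 − 0.00601) = 0.4884.
After n cycles, x_n/x₀ = e^(−nδ), so x_4 = 12.9 × e^(−4 × 0.4884) = 12.9 × 0.1418 = 1.829 mm.

1.83 mm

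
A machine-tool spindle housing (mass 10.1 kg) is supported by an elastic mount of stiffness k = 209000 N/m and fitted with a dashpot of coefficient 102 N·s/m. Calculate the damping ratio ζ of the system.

ω_n = √(k/m) = √(209000/10.1) = 143.9 rad/s.
Critical damping c_c = 2√(k·m) = 2√(209000 × 10.1) = 2906 N·s/m, so ζ = c/c_c = 102/2906 = 0.03510.

0.0351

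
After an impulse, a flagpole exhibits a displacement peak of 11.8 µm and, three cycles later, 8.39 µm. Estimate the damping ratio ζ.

Logarithmic decrement δ = (1/n)·ln(x₀/x_n) = (1/3)·ln(11.8/8.39) = (1/3)·ln(1.406) = 0.1137.
ζ = δ/√(4π² + δ²) = 0.1137/√(39.48 + 0.0129) = 0.1137/6.284 = 0.01809.

0.0181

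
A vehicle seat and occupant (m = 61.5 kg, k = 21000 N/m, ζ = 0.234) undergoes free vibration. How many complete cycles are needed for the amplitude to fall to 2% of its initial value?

3 cycles

Logarithmic decrement δ = 2πζ/√(1 − ζ²) = 2π × 0.2340/√(1 − 0.0548) = 1.512.
x_n/x₀ = e^(−nδ) ≤ 0.02; take ln: n ≥ ln(1/0.02)/δ = 3.912/1.512 = 2.587.
So 3 complete cycles are required.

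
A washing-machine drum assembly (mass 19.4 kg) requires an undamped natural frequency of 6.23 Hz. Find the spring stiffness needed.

29700 N/m

ω_n = 2πf_n = 2π × 6.23 = 39.14 rad/s.
k = m·ω_n² = 19.4 × 39.14² = 19.4 × 1532 = 29730 N/m.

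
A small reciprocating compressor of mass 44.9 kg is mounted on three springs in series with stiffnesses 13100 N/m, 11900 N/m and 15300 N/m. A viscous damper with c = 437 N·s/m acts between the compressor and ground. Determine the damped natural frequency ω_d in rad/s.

8.66 rad/s

Series springs: 1/k_eq = 1/13100 + 1/11900 + 1/15300 = 0.0002257, so k_eq = 4430 N/m.
ω_n = √(k_eq/m) = √(4430/44.9) = 9.933 rad/s.
Critical damping c_c = 2√(k_eq·m) = 2√(4430 × 44.9) = 892.0 N·s/m, so ζ = c/c_c = 437/892.0 = 0.4899.
ω_d = ω_n√(1 − ζ²) = 9.933 × √(1 − 0.240) = 8.659 rad/s.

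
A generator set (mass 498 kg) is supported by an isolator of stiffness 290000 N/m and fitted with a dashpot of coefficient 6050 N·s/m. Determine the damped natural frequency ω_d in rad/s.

ω_n = √(k/m) = √(290000/498) = 24.13 rad/s.
Critical damping c_c = 2√(k·m) = 2√(290000 × 498) = 24030 N·s/m, so ζ = c/c_c = 6050/24030 = 0.2517.
ω_d = ω_n√(1 − ζ²) = 24.13 × √(1 − 0.0634) = 23.35 rad/s.

23.4 rad/s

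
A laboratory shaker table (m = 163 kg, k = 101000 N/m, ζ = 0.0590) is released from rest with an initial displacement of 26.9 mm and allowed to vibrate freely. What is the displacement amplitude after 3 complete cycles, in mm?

8.83 mm

Logarithmic decrement δ = 2πζ/√(1 − ζ²) = 2π × 0.05900/√(1 − 0.00348) = 0.3714.
After n cycles, x_n/x₀ = e^(−nδ), so x_3 = 26.9 × e^(−3 × 0.3714) = 26.9 × 0.3282 = 8.829 mm.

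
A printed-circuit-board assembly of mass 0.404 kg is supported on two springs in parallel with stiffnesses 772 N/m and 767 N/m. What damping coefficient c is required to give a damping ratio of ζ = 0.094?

Parallel springs add: k_eq = 772 + 767 = 1539 N/m.
c_c = 2√(k_eq·m) = 2√(1539 × 0.404) = 49.87 N·s/m.
c = ζ·c_c = 0.094 × 49.87 = 4.688 N·s/m.

4.69 N·s/m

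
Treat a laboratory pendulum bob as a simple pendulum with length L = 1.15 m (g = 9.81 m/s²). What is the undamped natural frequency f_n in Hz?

0.465 Hz

For a simple pendulum ω_n = √(g/L) = √(9.81/1.15) = √8.530 = 2.921 rad/s.
f_n = ω_n/(2π) = 2.921/6.283 = 0.4648 Hz.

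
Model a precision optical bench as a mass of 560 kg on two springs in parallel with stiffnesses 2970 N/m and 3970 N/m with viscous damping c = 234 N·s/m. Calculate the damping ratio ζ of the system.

0.0593

Parallel springs add: k_eq = 2970 + 3970 = 6940 N/m.
ω_n = √(k_eq/m) = √(6940/560) = 3.520 rad/s.
Critical damping c_c = 2√(k_eq·m) = 2√(6940 × 560) = 3943 N·s/m, so ζ = c/c_c = 234/3943 = 0.05935.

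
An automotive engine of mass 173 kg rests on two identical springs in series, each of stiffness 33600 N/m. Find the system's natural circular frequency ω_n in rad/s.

9.85 rad/s

Series springs: 1/k_eq = 2/33600, so k_eq = 33600/2 = 16800 N/m.
ω_n = √(k_eq/m) = √(16800/173) = √97.11 = 9.854 rad/s.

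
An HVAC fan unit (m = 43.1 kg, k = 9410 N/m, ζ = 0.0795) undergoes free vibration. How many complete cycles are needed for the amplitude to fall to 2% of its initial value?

8 cycles

Logarithmic decrement δ = 2πζ/√(1 − ζ²) = 2π × 0.07950/√(1 − 0.00632) = 0.5011.
x_n/x₀ = e^(−nδ) ≤ 0.02; take ln: n ≥ ln(1/0.02)/δ = 3.912/0.5011 = 7.807.
So 8 complete cycles are required.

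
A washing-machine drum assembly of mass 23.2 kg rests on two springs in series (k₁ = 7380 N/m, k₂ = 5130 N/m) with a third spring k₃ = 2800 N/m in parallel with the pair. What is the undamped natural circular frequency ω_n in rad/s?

Series pair: k_s = k₁k₂/(k₁+k₂) = (7380)(5130)/(7380 + 5130) = 3026 N/m. In parallel with k₃: k_eq = 3026 + 2800 = 5826 N/m.
ω_n = √(k_eq/m) = √(5826/23.2) = √251.1 = 15.85 rad/s.

15.8 rad/s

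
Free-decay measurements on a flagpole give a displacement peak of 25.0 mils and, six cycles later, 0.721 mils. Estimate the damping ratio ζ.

0.0936

Logarithmic decrement δ = (1/n)·ln(x₀/x_n) = (1/6)·ln(25.0/0.721) = (1/6)·ln(34.67) = 0.5910.
ζ = δ/√(4π² + δ²) = 0.5910/√(39.48 + 0.349) = 0.5910/6.311 = 0.09365.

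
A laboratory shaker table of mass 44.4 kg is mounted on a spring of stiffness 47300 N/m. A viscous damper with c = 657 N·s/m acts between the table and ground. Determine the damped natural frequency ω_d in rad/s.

31.8 rad/s

ω_n = √(k/m) = √(47300/44.4) = 32.64 rad/s.
Critical damping c_c = 2√(k·m) = 2√(47300 × 44.4) = 2898 N·s/m, so ζ = c/c_c = 657/2898 = 0.2267.
ω_d = ω_n√(1 − ζ²) = 32.64 × √(1 − 0.0514) = 31.79 rad/s.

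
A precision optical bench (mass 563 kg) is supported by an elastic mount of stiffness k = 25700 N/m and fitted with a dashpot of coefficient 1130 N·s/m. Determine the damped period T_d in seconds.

0.940 s

ω_n = √(k/m) = √(25700/563) = 6.756 rad/s.
Critical damping c_c = 2√(k·m) = 2√(25700 × 563) = 7608 N·s/m, so ζ = c/c_c = 1130/7608 = 0.1485.
ω_d = ω_n√(1 − ζ²) = 6.756 × √(1 − 0.0221) = 6.681 rad/s.
T_d = 2π/ω_d = 0.9404 s.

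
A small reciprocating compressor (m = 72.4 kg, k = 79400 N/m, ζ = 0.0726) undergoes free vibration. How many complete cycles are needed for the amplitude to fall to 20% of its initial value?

Logarithmic decrement δ = 2πζ/√(1 − ζ²) = 2π × 0.07260/√(1 − 0.00527) = 0.4574.
x_n/x₀ = e^(−nδ) ≤ 0.2; take ln: n ≥ ln(1/0.2)/δ = 1.609/0.4574 = 3.519.
So 4 complete cycles are required.

4 cycles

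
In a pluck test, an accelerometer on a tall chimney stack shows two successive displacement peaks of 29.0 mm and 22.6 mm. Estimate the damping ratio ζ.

Logarithmic decrement δ = (1/n)·ln(x₀/x_n) = (1/1)·ln(29.0/22.6) = (1/1)·ln(1.283) = 0.2493.
ζ = δ/√(4π² + δ²) = 0.2493/√(39.48 + 0.0622) = 0.2493/6.288 = 0.03965.

0.0397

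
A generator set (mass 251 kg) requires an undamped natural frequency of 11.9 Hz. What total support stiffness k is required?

ω_n = 2πf_n = 2π × 11.9 = 74.77 rad/s.
k = m·ω_n² = 251 × 74.77² = 251 × 5591 = 1403000 N/m.

1400000 N/m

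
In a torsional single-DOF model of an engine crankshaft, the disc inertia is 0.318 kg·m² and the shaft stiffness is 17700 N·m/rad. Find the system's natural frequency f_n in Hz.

ω_n = √(k_t/J) = √(17700/0.318) = √55660 = 235.9 rad/s.
f_n = ω_n/(2π) = 235.9/6.283 = 37.55 Hz.

37.5 Hz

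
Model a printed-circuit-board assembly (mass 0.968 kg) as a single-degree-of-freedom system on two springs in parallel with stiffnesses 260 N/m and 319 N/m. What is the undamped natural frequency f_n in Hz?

3.89 Hz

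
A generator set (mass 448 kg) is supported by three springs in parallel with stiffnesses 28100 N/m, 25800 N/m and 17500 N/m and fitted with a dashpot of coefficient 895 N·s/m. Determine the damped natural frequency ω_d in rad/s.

Parallel springs add: k_eq = 28100 + 25800 + 17500 = 71400 N/m.
ω_n = √(k_eq/m) = √(71400/448) = 12.62 rad/s.
Critical damping c_c = 2√(k_eq·m) = 2√(71400 × 448) = 11310 N·s/m, so ζ = c/c_c = 895/11310 = 0.07912.
ω_d = ω_n√(1 − ζ²) = 12.62 × √(1 − 0.00626) = 12.58 rad/s.

12.6 rad/s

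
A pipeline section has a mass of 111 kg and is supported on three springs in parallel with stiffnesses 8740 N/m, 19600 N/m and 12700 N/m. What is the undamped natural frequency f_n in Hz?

Parallel springs add: k_eq = 8740 + 19600 + 12700 = 41040 N/m.
ω_n = √(k_eq/m) = √(41040/111) = √369.7 = 19.23 rad/s.
f_n = ω_n/(2π) = 19.23/6.283 = 3.060 Hz.

3.06 Hz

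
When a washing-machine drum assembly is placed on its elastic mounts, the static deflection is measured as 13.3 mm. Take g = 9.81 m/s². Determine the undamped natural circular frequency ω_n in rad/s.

27.2 rad/s

ω_n = √(g/δ_st) = √(9.81/0.0133) = √737.6 = 27.16 rad/s.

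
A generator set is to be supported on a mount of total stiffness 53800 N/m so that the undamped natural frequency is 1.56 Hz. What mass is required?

ω_n = 2πf_n = 2π × 1.56 = 9.802 rad/s.
m = k/ω_n² = 53800/9.802² = 53800/96.07 = 560.0 kg.

560 kg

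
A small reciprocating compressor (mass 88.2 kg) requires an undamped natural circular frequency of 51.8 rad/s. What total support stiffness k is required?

237000 N/m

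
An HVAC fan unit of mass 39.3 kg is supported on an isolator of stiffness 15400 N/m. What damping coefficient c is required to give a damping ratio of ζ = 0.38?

c_c = 2√(k·m) = 2√(15400 × 39.3) = 1556 N·s/m.
c = ζ·c_c = 0.38 × 1556 = 591.2 N·s/m.

591 N·s/m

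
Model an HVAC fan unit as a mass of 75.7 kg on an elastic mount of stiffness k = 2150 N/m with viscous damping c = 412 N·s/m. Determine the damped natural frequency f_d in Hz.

ω_n = √(k/m) = √(2150/75.7) = 5.329 rad/s.
Critical damping c_c = 2√(k·m) = 2√(2150 × 75.7) = 806.9 N·s/m, so ζ = c/c_c = 412/806.9 = 0.5106.
ω_d = ω_n√(1 − ζ²) = 5.329 × √(1 − 0.261) = 4.582 rad/s.
f_d = ω_d/(2π) = 0.7293 Hz.

0.729 Hz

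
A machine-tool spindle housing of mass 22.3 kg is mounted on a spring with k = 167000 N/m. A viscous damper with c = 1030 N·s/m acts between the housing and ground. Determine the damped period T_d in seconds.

ω_n = √(k/m) = √(167000/22.3) = 86.54 rad/s.
Critical damping c_c = 2√(k·m) = 2√(167000 × 22.3) = 3860 N·s/m, so ζ = c/c_c = 1030/3860 = 0.2669.
ω_d = ω_n√(1 − ζ²) = 86.54 × √(1 − 0.0712) = 83.40 rad/s.
T_d = 2π/ω_d = 0.07534 s.

0.0753 s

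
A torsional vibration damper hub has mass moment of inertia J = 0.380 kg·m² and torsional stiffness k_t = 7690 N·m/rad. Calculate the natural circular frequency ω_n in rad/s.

142 rad/s

ω_n = √(k_t/J) = √(7690/0.380) = √20240 = 142.3 rad/s.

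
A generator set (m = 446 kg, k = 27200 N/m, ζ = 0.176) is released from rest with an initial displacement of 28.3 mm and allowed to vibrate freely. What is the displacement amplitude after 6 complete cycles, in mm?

0.0335 mm

Logarithmic decrement δ = 2πζ/√(1 − ζ²) = 2π × 0.1760/√(1 − 0.0310) = 1.123.
After n cycles, x_n/x₀ = e^(−nδ), so x_6 = 28.3 × e^(−6 × 1.123) = 28.3 × 0.001182 = 0.03346 mm.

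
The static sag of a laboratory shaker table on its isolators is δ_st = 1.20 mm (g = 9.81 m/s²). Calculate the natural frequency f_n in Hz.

ω_n = √(g/δ_st) = √(9.81/0.00120) = √8175 = 90.42 rad/s.
f_n = ω_n/(2π) = 90.42/6.283 = 14.39 Hz.

14.4 Hz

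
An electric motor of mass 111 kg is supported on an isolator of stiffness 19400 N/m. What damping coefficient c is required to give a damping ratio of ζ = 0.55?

c_c = 2√(k·m) = 2√(19400 × 111) = 2935 N·s/m.
c = ζ·c_c = 0.55 × 2935 = 1614 N·s/m.

1610 N·s/m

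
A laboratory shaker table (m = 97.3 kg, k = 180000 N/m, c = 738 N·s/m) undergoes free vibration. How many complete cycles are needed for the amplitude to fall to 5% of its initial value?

6 cycles

ζ = c/(2√(km)) = 738/(2√(180000 × 97.3)) = 738/8370 = 0.08817.
Logarithmic decrement δ = 2πζ/√(1 − ζ²) = 2π × 0.08817/√(1 − 0.00777) = 0.5562.
x_n/x₀ = e^(−nδ) ≤ 0.05; take ln: n ≥ ln(1/0.05)/δ = 2.996/0.5562 = 5.386.
So 6 complete cycles are required.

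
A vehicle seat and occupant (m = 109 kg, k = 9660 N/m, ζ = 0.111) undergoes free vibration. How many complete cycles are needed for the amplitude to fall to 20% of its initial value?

3 cycles

Logarithmic decrement δ = 2πζ/√(1 − ζ²) = 2π × 0.1110/√(1 − 0.0123) = 0.7018.
x_n/x₀ = e^(−nδ) ≤ 0.2; take ln: n ≥ ln(1/0.2)/δ = 1.609/0.7018 = 2.293.
So 3 complete cycles are required.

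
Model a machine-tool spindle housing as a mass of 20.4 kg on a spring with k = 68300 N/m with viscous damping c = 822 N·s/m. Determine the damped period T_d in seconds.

0.116 s

ω_n = √(k/m) = √(68300/20.4) = 57.86 rad/s.
Critical damping c_c = 2√(k·m) = 2√(68300 × 20.4) = 2361 N·s/m, so ζ = c/c_c = 822/2361 = 0.3482.
ω_d = ω_n√(1 − ζ²) = 57.86 × √(1 − 0.121) = 54.24 rad/s.
T_d = 2π/ω_d = 0.1158 s.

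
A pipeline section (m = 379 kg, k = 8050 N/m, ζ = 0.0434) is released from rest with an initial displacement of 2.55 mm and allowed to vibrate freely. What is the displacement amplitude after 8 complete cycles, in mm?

0.287 mm

Logarithmic decrement δ = 2πζ/√(1 − ζ²) = 2π × 0.04340/√(1 − 0.00188) = 0.2729.
After n cycles, x_n/x₀ = e^(−nδ), so x_8 = 2.55 × e^(−8 × 0.2729) = 2.55 × 0.1126 = 0.2872 mm.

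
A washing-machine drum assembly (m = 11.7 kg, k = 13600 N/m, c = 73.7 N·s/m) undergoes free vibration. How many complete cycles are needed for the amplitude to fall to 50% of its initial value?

2 cycles

ζ = c/(2√(km)) = 73.7/(2√(13600 × 11.7)) = 73.7/797.8 = 0.09238.
Logarithmic decrement δ = 2πζ/√(1 − ζ²) = 2π × 0.09238/√(1 − 0.00853) = 0.5829.
x_n/x₀ = e^(−nδ) ≤ 0.5; take ln: n ≥ ln(1/0.5)/δ = 0.6931/0.5829 = 1.189.
So 2 complete cycles are required.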